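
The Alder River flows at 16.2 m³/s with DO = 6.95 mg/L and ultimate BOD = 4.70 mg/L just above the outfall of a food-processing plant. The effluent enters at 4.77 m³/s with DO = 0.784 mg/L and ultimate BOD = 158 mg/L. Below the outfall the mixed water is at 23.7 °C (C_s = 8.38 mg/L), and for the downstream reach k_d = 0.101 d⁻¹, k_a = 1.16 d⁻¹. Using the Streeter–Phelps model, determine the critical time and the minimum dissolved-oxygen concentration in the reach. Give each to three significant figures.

t_c ≈ 0.994 d; minimum DO ≈ 5.26 mg/L

Mixed DO = (16.2×6.95 + 4.77×0.784)/(16.2+4.77) = 116.3/20.97 = 5.547 mg/L.
Mixed L₀ = (16.2×4.70 + 4.77×158)/(20.97) = 829.8/20.97 = 39.57 mg/L.
Initial deficit D₀ = C_s − DO₀ = 8.38 − 5.547 = 2.833 mg/L.
t_c = (1/1.059) ln[(1.16/0.101)(1 − 2.833×1.059/(0.101×39.57))] = 0.9443 × ln(2.865) = 0.9939 d.
D_c = (0.101/1.16) × 39.57 × e^(−0.101×0.9939) = 0.08707 × 39.57 × 0.9045 = 3.116 mg/L.
Minimum DO = 8.38 − 3.116 = 5.264 mg/L.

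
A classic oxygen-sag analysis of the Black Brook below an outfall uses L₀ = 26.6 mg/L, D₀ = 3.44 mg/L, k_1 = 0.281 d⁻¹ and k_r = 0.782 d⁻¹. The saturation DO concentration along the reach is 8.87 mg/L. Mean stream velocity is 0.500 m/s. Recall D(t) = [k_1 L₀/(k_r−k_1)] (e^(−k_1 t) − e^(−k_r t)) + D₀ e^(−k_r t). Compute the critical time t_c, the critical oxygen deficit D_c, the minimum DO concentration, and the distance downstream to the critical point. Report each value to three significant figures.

t_c = [1/(k_r−k_1)] ln[(k_r/k_1)(1 − D₀(k_r−k_1)/(k_1 L₀))]
= [1/(0.782−0.281)] ln[(0.782/0.281)(1 − 3.44×0.5010/(0.281×26.6))]
= (1/0.5010) ln[2.783 × 0.7694] = 1.996 × ln(2.141) = 1.996 × 0.7614 = 1.520 d.
D_c = (k_1/k_r) L₀ e^(−k_1 t_c) = (0.281/0.782) × 26.6 × e^(−0.281×1.520) = 0.3593 × 26.6 × 0.6524 = 6.236 mg/L.
Minimum DO = C_s − D_c = 8.87 − 6.236 = 2.634 mg/L.
x_c = v t_c = 0.500 m/s × 1.520 d × 86400 s/d = 65650 m ≈ 65.7 km.

t_c ≈ 1.52 d; D_c ≈ 6.24 mg/L; min DO ≈ 2.63 mg/L; x_c ≈ 65.7 km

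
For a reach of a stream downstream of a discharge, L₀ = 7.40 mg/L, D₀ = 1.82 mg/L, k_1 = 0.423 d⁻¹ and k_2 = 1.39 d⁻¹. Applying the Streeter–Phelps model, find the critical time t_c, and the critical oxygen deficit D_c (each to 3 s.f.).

t_c ≈ 0.376 d; D_c ≈ 1.92 mg/L

t_c = [1/(k_2−k_1)] ln[(k_2/k_1)(1 − D₀(k_2−k_1)/(k_1 L₀))]
= [1/(1.39−0.423)] ln[(1.39/0.423)(1 − 1.82×0.9670/(0.423×7.40))]
= (1/0.9670) ln[3.286 × 0.4378] = 1.034 × ln(1.438) = 1.034 × 0.3636 = 0.3760 d.
D_c = (k_1/k_2) L₀ e^(−k_1 t_c) = (0.423/1.39) × 7.40 × e^(−0.423×0.3760) = 0.3043 × 7.40 × 0.8530 = 1.921 mg/L.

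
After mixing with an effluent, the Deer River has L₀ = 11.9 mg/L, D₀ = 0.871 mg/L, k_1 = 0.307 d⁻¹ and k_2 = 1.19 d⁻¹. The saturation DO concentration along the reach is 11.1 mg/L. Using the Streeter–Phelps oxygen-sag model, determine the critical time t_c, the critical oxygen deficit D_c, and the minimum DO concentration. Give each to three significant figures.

t_c ≈ 1.27 d; D_c ≈ 2.08 mg/L; min DO ≈ 9.02 mg/L

t_c = [1/(k_2−k_1)] ln[(k_2/k_1)(1 − D₀(k_2−k_1)/(k_1 L₀))]
= [1/(1.19−0.307)] ln[(1.19/0.307)(1 − 0.871×0.8830/(0.307×11.9))]
= (1/0.8830) ln[3.876 × 0.7895] = 1.133 × ln(3.060) = 1.133 × 1.118 = 1.267 d.
L(t_c) = L₀ e^(−k_1 t_c) = 11.9 × 0.6778 = 8.066 mg/L, and at the critical point k_2 D_c = k_1 L, so D_c = (0.307/1.19) × 8.066 = 2.081 mg/L.
Minimum DO = C_s − D_c = 11.1 − 2.081 = 9.019 mg/L.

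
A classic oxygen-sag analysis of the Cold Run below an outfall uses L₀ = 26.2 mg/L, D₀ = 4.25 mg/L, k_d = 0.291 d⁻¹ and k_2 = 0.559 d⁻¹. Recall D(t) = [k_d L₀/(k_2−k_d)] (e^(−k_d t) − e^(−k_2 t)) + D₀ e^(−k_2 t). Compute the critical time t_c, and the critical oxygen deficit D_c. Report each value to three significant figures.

t_c ≈ 1.83 d; D_c ≈ 8.00 mg/L

With k_2/k_d = 1.921 and 1 − D₀(k_2−k_d)/(k_d L₀) = 0.8506,
t_c = ln(1.921 × 0.8506) / (0.559 − 0.291) = ln(1.634) / 0.2680 = 0.4910/0.2680 = 1.832 d.
L(t_c) = L₀ e^(−k_d t_c) = 26.2 × 0.5867 = 15.37 mg/L, and at the critical point k_2 D_c = k_d L, so D_c = (0.291/0.559) × 15.37 = 8.003 mg/L.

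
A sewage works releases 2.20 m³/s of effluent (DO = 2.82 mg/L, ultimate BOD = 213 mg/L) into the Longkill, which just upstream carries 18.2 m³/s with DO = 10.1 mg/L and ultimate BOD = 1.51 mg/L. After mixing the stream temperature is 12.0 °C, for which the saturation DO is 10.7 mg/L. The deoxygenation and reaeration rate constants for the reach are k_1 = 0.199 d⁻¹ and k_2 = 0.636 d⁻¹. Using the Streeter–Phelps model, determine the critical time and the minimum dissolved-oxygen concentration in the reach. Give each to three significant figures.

t_c ≈ 2.35 d; minimum DO ≈ 5.94 mg/L

Mixed DO = (18.2×10.1 + 2.20×2.82)/(18.2+2.20) = 190.0/20.40 = 9.315 mg/L.
Mixed L₀ = (18.2×1.51 + 2.20×213)/(20.40) = 496.1/20.40 = 24.32 mg/L.
Initial deficit D₀ = C_s − DO₀ = 10.7 − 9.315 = 1.385 mg/L.
t_c = (1/0.4370) ln[(0.636/0.199)(1 − 1.385×0.4370/(0.199×24.32))] = 2.288 × ln(2.796) = 2.353 d.
D_c = (0.199/0.636) × 24.32 × e^(−0.199×2.353) = 0.3129 × 24.32 × 0.6261 = 4.764 mg/L.
Minimum DO = 10.7 − 4.764 = 5.936 mg/L.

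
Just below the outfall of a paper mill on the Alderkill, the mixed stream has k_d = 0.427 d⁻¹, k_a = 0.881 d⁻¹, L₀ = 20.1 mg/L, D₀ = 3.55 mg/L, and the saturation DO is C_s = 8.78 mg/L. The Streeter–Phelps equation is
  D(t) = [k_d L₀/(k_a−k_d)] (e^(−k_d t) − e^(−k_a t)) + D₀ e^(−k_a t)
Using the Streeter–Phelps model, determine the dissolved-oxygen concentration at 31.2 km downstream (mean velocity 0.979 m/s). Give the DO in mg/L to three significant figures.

DO ≈ 3.72 mg/L

Travel time t = x/v = 31.2 km / (0.979 m/s) = 31200 m / 0.979 m/s = 31870 s = 0.3689 d.
k_d L₀/(k_a−k_d) = 0.427×20.1/(0.881−0.427) = 8.583/0.4540 = 18.90 mg/L.
e^(−k_d t) = e^(−0.427×0.3689) = 0.8543; e^(−k_a t) = e^(−0.881×0.3689) = 0.7226.
D = 18.90 × (0.8543 − 0.7226) + 3.55 × 0.7226 = 2.490 + 2.565 = 5.055 mg/L.
DO = C_s − D = 8.78 − 5.055 = 3.725 mg/L.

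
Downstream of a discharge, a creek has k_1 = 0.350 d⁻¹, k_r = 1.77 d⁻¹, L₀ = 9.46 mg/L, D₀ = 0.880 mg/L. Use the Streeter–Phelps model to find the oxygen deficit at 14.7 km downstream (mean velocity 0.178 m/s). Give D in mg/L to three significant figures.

D ≈ 1.40 mg/L

Travel time t = x/v = 14.7 km / (0.178 m/s) = 14700 m / 0.178 m/s = 82580 s = 0.9558 d.
k_1 L₀/(k_r−k_1) = 0.350×9.46/(1.77−0.350) = 3.311/1.420 = 2.332 mg/L.
e^(−k_1 t) = e^(−0.350×0.9558) = 0.7157; e^(−k_r t) = e^(−1.77×0.9558) = 0.1842.
D = 2.332 × (0.7157 − 0.1842) + 0.880 × 0.1842 = 1.239 + 0.1621 = 1.401 mg/L.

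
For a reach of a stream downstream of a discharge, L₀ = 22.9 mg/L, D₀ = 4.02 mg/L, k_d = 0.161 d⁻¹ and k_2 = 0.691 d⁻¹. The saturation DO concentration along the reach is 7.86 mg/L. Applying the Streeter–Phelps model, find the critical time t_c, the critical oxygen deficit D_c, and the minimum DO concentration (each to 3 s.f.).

t_c ≈ 1.12 d; D_c ≈ 4.45 mg/L; min DO ≈ 3.41 mg/L

With k_2/k_d = 4.292 and 1 − D₀(k_2−k_d)/(k_d L₀) = 0.4221,
t_c = ln(4.292 × 0.4221) / (0.691 − 0.161) = ln(1.812) / 0.5300 = 0.5943/0.5300 = 1.121 d.
D_c = (k_d/k_2) L₀ e^(−k_d t_c) = (0.161/0.691) × 22.9 × e^(−0.161×1.121) = 0.2330 × 22.9 × 0.8348 = 4.454 mg/L.
Minimum DO = C_s − D_c = 7.86 − 4.454 = 3.406 mg/L.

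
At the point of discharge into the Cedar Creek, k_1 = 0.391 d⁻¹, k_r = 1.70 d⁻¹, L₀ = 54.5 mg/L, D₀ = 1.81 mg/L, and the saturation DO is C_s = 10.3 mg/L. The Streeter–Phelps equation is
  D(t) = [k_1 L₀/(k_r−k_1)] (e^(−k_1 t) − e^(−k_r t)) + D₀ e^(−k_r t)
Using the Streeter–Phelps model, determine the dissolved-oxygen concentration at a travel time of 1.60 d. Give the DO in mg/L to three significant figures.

DO ≈ 2.54 mg/L

k_1 L₀/(k_r−k_1) = 0.391×54.5/(1.70−0.391) = 21.31/1.309 = 16.28 mg/L.
e^(−k_1 t) = e^(−0.391×1.600) = 0.5349; e^(−k_r t) = e^(−1.70×1.600) = 0.06587.
D = 16.28 × (0.5349 − 0.06587) + 1.81 × 0.06587 = 7.636 + 0.1192 = 7.755 mg/L.
DO = C_s − D = 10.3 − 7.755 = 2.545 mg/L.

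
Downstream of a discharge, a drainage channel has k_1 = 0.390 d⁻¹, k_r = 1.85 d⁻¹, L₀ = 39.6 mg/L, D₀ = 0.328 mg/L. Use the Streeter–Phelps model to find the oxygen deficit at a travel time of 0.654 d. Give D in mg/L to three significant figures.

D ≈ 5.14 mg/L

k_1 L₀/(k_r−k_1) = 0.390×39.6/(1.85−0.390) = 15.44/1.460 = 10.58 mg/L.
e^(−k_1 t) = e^(−0.390×0.6540) = 0.7749; e^(−k_r t) = e^(−1.85×0.6540) = 0.2982.
D = 10.58 × (0.7749 − 0.2982) + 0.328 × 0.2982 = 5.042 + 0.09782 = 5.140 mg/L.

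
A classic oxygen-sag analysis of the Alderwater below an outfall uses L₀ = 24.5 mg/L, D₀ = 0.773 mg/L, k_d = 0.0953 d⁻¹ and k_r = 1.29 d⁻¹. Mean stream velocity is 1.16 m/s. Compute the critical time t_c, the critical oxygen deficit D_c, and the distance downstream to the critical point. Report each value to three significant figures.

With k_r/k_d = 13.54 and 1 − D₀(k_r−k_d)/(k_d L₀) = 0.6045,
t_c = ln(13.54 × 0.6045) / (1.29 − 0.0953) = ln(8.182) / 1.195 = 2.102/1.195 = 1.759 d.
D_c = (k_d/k_r) L₀ e^(−k_d t_c) = (0.0953/1.29) × 24.5 × e^(−0.0953×1.759) = 0.07388 × 24.5 × 0.8456 = 1.531 mg/L.
x_c = v t_c = 1.16 m/s × 1.759 d × 86400 s/d = 176300 m ≈ 176 km.

t_c ≈ 1.76 d; D_c ≈ 1.53 mg/L; x_c ≈ 176 km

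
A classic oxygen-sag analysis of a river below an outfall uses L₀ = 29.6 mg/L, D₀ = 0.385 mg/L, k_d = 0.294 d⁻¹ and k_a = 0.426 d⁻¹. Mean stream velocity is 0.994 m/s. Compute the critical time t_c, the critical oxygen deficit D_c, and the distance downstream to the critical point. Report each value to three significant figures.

t_c ≈ 2.77 d; D_c ≈ 9.06 mg/L; x_c ≈ 237 km

t_c = [1/(k_a−k_d)] ln[(k_a/k_d)(1 − D₀(k_a−k_d)/(k_d L₀))]
= [1/(0.426−0.294)] ln[(0.426/0.294)(1 − 0.385×0.1320/(0.294×29.6))]
= (1/0.1320) ln[1.449 × 0.9942] = 7.576 × ln(1.441) = 7.576 × 0.3650 = 2.765 d.
L(t_c) = L₀ e^(−k_d t_c) = 29.6 × 0.4435 = 13.13 mg/L, and at the critical point k_a D_c = k_d L, so D_c = (0.294/0.426) × 13.13 = 9.061 mg/L.
x_c = v t_c = 0.994 m/s × 2.765 d × 86400 s/d = 237500 m ≈ 237 km.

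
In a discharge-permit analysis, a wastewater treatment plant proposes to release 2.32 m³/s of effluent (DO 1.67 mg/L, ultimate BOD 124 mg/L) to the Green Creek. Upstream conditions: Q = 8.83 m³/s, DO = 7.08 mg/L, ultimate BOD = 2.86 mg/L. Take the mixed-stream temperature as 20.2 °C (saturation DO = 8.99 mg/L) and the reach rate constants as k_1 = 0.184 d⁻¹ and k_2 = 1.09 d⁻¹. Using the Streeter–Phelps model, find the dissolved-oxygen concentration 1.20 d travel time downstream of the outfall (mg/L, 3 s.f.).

Mixed DO = (8.83×7.08 + 2.32×1.67)/(8.83+2.32) = 66.39/11.15 = 5.954 mg/L.
Mixed L₀ = (8.83×2.86 + 2.32×124)/(11.15) = 312.9/11.15 = 28.07 mg/L.
Initial deficit D₀ = C_s − DO₀ = 8.99 − 5.954 = 3.036 mg/L.
D(1.20) = [0.184×28.07/(1.09−0.184)](e^(−0.184×1.20) − e^(−1.09×1.20)) + 3.036 e^(−1.09×1.20)
= 5.700 × (0.8019 − 0.2704) + 3.036 × 0.2704 = 3.850 mg/L.
DO = 8.99 − 3.850 = 5.140 mg/L.

DO ≈ 5.14 mg/L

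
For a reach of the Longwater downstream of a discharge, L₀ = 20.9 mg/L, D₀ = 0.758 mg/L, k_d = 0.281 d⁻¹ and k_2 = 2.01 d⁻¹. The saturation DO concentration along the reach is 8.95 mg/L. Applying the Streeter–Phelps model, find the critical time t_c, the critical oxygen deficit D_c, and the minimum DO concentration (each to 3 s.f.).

t_c ≈ 0.992 d; D_c ≈ 2.21 mg/L; min DO ≈ 6.74 mg/L

t_c = [1/(k_2−k_d)] ln[(k_2/k_d)(1 − D₀(k_2−k_d)/(k_d L₀))]
= [1/(2.01−0.281)] ln[(2.01/0.281)(1 − 0.758×1.729/(0.281×20.9))]
= (1/1.729) ln[7.153 × 0.7768] = 0.5784 × ln(5.557) = 0.5784 × 1.715 = 0.9919 d.
D_c = (k_d/k_2) L₀ e^(−k_d t_c) = (0.281/2.01) × 20.9 × e^(−0.281×0.9919) = 0.1398 × 20.9 × 0.7567 = 2.211 mg/L.
Minimum DO = C_s − D_c = 8.95 − 2.211 = 6.739 mg/L.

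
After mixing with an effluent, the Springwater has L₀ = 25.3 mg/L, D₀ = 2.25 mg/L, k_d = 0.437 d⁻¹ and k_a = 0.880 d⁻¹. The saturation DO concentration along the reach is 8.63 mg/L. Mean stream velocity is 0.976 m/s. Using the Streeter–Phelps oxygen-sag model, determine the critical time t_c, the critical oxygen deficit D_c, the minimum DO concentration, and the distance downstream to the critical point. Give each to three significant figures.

With k_a/k_d = 2.014 and 1 − D₀(k_a−k_d)/(k_d L₀) = 0.9098,
t_c = ln(2.014 × 0.9098) / (0.880 − 0.437) = ln(1.832) / 0.4430 = 0.6055/0.4430 = 1.367 d.
D_c = (k_d/k_a) L₀ e^(−k_d t_c) = (0.437/0.880) × 25.3 × e^(−0.437×1.367) = 0.4966 × 25.3 × 0.5503 = 6.914 mg/L.
Minimum DO = C_s − D_c = 8.63 − 6.914 = 1.716 mg/L.
x_c = v t_c = 0.976 m/s × 1.367 d × 86400 s/d = 115300 m ≈ 115 km.

t_c ≈ 1.37 d; D_c ≈ 6.91 mg/L; min DO ≈ 1.72 mg/L; x_c ≈ 115 km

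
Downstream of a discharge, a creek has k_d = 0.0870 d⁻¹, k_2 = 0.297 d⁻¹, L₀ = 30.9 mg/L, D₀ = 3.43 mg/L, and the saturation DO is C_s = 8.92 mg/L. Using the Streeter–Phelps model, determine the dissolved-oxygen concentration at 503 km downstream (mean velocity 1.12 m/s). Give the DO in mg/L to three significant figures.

Travel time t = x/v = 503 km / (1.12 m/s) = 503000 m / 1.12 m/s = 449100 s = 5.198 d.
k_d L₀/(k_2−k_d) = 0.0870×30.9/(0.297−0.0870) = 2.688/0.2100 = 12.80 mg/L.
e^(−k_d t) = e^(−0.0870×5.198) = 0.6362; e^(−k_2 t) = e^(−0.297×5.198) = 0.2136.
D = 12.80 × (0.6362 − 0.2136) + 3.43 × 0.2136 = 5.410 + 0.7325 = 6.143 mg/L.
DO = C_s − D = 8.92 − 6.143 = 2.777 mg/L.

DO ≈ 2.78 mg/L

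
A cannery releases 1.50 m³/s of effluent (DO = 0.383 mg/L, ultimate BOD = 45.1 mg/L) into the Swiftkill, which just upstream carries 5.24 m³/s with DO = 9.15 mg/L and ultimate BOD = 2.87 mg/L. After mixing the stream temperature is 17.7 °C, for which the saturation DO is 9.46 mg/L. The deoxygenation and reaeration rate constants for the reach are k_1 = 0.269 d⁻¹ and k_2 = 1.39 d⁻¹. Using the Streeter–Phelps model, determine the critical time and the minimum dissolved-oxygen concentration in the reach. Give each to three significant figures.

t_c ≈ 0.162 d; minimum DO ≈ 7.19 mg/L

Mixed DO = (5.24×9.15 + 1.50×0.383)/(5.24+1.50) = 48.52/6.740 = 7.199 mg/L.
Mixed L₀ = (5.24×2.87 + 1.50×45.1)/(6.740) = 82.69/6.740 = 12.27 mg/L.
Initial deficit D₀ = C_s − DO₀ = 9.46 − 7.199 = 2.261 mg/L.
t_c = (1/1.121) ln[(1.39/0.269)(1 − 2.261×1.121/(0.269×12.27))] = 0.8921 × ln(1.199) = 0.1616 d.
D_c = (0.269/1.39) × 12.27 × e^(−0.269×0.1616) = 0.1935 × 12.27 × 0.9575 = 2.273 mg/L.
Minimum DO = 9.46 − 2.273 = 7.187 mg/L.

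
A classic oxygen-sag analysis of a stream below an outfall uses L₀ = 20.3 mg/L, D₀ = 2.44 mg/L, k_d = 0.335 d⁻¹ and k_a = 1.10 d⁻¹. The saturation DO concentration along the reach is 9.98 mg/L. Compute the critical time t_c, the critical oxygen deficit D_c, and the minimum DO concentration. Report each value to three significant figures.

t_c = [1/(k_a−k_d)] ln[(k_a/k_d)(1 − D₀(k_a−k_d)/(k_d L₀))]
= [1/(1.10−0.335)] ln[(1.10/0.335)(1 − 2.44×0.7650/(0.335×20.3))]
= (1/0.7650) ln[3.284 × 0.7255] = 1.307 × ln(2.382) = 1.307 × 0.8681 = 1.135 d.
D_c = (k_d/k_a) L₀ e^(−k_d t_c) = (0.335/1.10) × 20.3 × e^(−0.335×1.135) = 0.3045 × 20.3 × 0.6838 = 4.227 mg/L.
Minimum DO = C_s − D_c = 9.98 − 4.227 = 5.753 mg/L.

t_c ≈ 1.13 d; D_c ≈ 4.23 mg/L; min DO ≈ 5.75 mg/L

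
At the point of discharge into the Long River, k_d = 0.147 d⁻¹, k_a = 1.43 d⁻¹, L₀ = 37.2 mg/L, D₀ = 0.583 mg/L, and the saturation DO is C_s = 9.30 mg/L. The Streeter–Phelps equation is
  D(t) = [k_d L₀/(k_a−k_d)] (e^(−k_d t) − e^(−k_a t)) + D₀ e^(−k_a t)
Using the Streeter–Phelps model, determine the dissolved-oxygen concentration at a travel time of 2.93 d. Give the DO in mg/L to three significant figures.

DO ≈ 6.59 mg/L

k_d L₀/(k_a−k_d) = 0.147×37.2/(1.43−0.147) = 5.468/1.283 = 4.262 mg/L.
e^(−k_d t) = e^(−0.147×2.930) = 0.6500; e^(−k_a t) = e^(−1.43×2.930) = 0.01515.
D = 4.262 × (0.6500 − 0.01515) + 0.583 × 0.01515 = 2.706 + 0.008831 = 2.715 mg/L.
DO = C_s − D = 9.30 − 2.715 = 6.585 mg/L.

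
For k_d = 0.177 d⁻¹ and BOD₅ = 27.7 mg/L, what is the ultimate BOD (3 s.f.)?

L₀ ≈ 47.2 mg/L

BOD₅ = L₀(1 − e^(−5k_d)) ⇒ L₀ = BOD₅ / (1 − e^(−5×0.177))
= 27.7 / (1 − 0.4127) = 27.7 / 0.5873 = 47.17 mg/L.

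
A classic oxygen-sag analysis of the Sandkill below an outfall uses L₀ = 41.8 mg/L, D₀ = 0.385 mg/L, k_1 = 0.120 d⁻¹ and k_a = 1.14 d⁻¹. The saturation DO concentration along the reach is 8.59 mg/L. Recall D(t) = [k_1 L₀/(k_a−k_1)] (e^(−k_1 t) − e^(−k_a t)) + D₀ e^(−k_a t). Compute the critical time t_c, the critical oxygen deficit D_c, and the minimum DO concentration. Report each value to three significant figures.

t_c ≈ 2.13 d; D_c ≈ 3.41 mg/L; min DO ≈ 5.18 mg/L

With k_a/k_1 = 9.500 and 1 − D₀(k_a−k_1)/(k_1 L₀) = 0.9217,
t_c = ln(9.500 × 0.9217) / (1.14 − 0.120) = ln(8.756) / 1.020 = 2.170/1.020 = 2.127 d.
L(t_c) = L₀ e^(−k_1 t_c) = 41.8 × 0.7747 = 32.38 mg/L, and at the critical point k_a D_c = k_1 L, so D_c = (0.120/1.14) × 32.38 = 3.409 mg/L.
Minimum DO = C_s − D_c = 8.59 − 3.409 = 5.181 mg/L.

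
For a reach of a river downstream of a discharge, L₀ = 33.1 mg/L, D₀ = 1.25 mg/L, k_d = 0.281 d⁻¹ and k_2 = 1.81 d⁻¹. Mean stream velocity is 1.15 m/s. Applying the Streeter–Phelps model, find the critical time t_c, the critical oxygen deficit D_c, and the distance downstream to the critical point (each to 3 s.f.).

t_c ≈ 1.07 d; D_c ≈ 3.81 mg/L; x_c ≈ 106 km

With k_2/k_d = 6.441 and 1 − D₀(k_2−k_d)/(k_d L₀) = 0.7945,
t_c = ln(6.441 × 0.7945) / (1.81 − 0.281) = ln(5.118) / 1.529 = 1.633/1.529 = 1.068 d.
D_c = (k_d/k_2) L₀ e^(−k_d t_c) = (0.281/1.81) × 33.1 × e^(−0.281×1.068) = 0.1552 × 33.1 × 0.7408 = 3.807 mg/L.
x_c = v t_c = 1.15 m/s × 1.068 d × 86400 s/d = 106100 m ≈ 106 km.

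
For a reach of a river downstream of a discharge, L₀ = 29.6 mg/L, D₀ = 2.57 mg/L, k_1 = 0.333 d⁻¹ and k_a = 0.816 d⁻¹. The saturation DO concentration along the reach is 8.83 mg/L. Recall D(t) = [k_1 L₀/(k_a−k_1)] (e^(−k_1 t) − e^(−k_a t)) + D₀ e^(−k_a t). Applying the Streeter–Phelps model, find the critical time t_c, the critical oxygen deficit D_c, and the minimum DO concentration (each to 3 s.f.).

At the critical point dD/dt = 0, so k_1 L₀ e^(−k_1 t) = k_a D. Substituting D(t) from the Streeter–Phelps equation and solving for t gives
t_c = ln[(k_a/k_1)(1 − D₀(k_a−k_1)/(k_1 L₀))] / (k_a−k_1).
Here k_a−k_1 = 0.4830 d⁻¹ and 1 − D₀(k_a−k_1)/(k_1 L₀) = 1 − 2.57×0.4830/(0.333×29.6) = 0.8741, so
t_c = ln(2.450 × 0.8741) / 0.4830 = 0.7617 / 0.4830 = 1.577 d.
D_c = (k_1/k_a) L₀ e^(−k_1 t_c) = (0.333/0.816) × 29.6 × e^(−0.333×1.577) = 0.4081 × 29.6 × 0.5915 = 7.145 mg/L.
Minimum DO = C_s − D_c = 8.83 − 7.145 = 1.685 mg/L.

t_c ≈ 1.58 d; D_c ≈ 7.14 mg/L; min DO ≈ 1.69 mg/L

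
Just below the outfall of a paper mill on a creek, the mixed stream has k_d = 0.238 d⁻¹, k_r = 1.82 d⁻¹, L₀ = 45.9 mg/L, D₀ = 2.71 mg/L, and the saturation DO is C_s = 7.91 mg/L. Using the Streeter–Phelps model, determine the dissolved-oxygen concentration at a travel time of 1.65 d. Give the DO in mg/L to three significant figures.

DO ≈ 3.46 mg/L

k_d L₀/(k_r−k_d) = 0.238×45.9/(1.82−0.238) = 10.92/1.582 = 6.905 mg/L.
e^(−k_d t) = e^(−0.238×1.650) = 0.6752; e^(−k_r t) = e^(−1.82×1.650) = 0.04964.
D = 6.905 × (0.6752 − 0.04964) + 2.71 × 0.04964 = 4.320 + 0.1345 = 4.454 mg/L.
DO = C_s − D = 7.91 − 4.454 = 3.456 mg/L.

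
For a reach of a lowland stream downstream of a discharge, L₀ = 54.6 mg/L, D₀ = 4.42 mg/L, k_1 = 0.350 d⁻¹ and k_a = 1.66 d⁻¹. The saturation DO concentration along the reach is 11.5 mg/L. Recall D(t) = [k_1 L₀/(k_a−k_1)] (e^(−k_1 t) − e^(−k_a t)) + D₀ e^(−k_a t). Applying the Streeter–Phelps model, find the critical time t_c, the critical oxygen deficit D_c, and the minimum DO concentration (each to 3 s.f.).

t_c = [1/(k_a−k_1)] ln[(k_a/k_1)(1 − D₀(k_a−k_1)/(k_1 L₀))]
= [1/(1.66−0.350)] ln[(1.66/0.350)(1 − 4.42×1.310/(0.350×54.6))]
= (1/1.310) ln[4.743 × 0.6970] = 0.7634 × ln(3.306) = 0.7634 × 1.196 = 0.9127 d.
D_c = (k_1/k_a) L₀ e^(−k_1 t_c) = (0.350/1.66) × 54.6 × e^(−0.350×0.9127) = 0.2108 × 54.6 × 0.7265 = 8.364 mg/L.
Minimum DO = C_s − D_c = 11.5 − 8.364 = 3.136 mg/L.

t_c ≈ 0.913 d; D_c ≈ 8.36 mg/L; min DO ≈ 3.14 mg/L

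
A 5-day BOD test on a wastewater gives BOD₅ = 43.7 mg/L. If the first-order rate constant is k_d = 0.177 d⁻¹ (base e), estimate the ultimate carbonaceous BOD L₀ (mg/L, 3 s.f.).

L₀ ≈ 74.4 mg/L

BOD₅ = L₀(1 − e^(−5k_d)) ⇒ L₀ = BOD₅ / (1 − e^(−5×0.177))
= 43.7 / (1 − 0.4127) = 43.7 / 0.5873 = 74.41 mg/L.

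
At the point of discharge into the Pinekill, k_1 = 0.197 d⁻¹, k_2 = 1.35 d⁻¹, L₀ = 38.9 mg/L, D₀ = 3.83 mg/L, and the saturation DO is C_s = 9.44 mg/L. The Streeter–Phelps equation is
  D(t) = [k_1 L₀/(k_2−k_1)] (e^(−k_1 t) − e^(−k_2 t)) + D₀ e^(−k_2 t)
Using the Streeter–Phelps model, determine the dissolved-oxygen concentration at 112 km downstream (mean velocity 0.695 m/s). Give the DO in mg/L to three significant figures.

Travel time t = x/v = 112 km / (0.695 m/s) = 112000 m / 0.695 m/s = 161200 s = 1.865 d.
k_1 L₀/(k_2−k_1) = 0.197×38.9/(1.35−0.197) = 7.663/1.153 = 6.646 mg/L.
e^(−k_1 t) = e^(−0.197×1.865) = 0.6925; e^(−k_2 t) = e^(−1.35×1.865) = 0.08062.
D = 6.646 × (0.6925 − 0.08062) + 3.83 × 0.08062 = 4.067 + 0.3088 = 4.376 mg/L.
DO = C_s − D = 9.44 − 4.376 = 5.064 mg/L.

DO ≈ 5.06 mg/L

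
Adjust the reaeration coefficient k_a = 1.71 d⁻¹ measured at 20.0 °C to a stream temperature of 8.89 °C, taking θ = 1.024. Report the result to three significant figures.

k_a(T₂) = k_a(T₁) · θ^(T₂−T₁) = 1.71 × 1.024^(8.89−20.0)
= 1.71 × 1.024^-11.1 = 1.71 × 0.7684 = 1.314 d⁻¹.

k_a ≈ 1.31 d⁻¹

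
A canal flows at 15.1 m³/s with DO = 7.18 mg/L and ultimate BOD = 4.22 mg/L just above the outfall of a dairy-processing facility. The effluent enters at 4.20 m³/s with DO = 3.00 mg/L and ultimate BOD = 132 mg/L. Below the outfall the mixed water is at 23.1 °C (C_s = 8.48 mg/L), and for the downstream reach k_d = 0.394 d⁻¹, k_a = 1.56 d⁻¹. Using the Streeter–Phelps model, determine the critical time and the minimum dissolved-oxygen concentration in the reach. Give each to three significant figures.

t_c ≈ 0.984 d; minimum DO ≈ 2.99 mg/L

Mixed DO = (15.1×7.18 + 4.20×3.00)/(15.1+4.20) = 121.0/19.30 = 6.270 mg/L.
Mixed L₀ = (15.1×4.22 + 4.20×132)/(19.30) = 618.1/19.30 = 32.03 mg/L.
Initial deficit D₀ = C_s − DO₀ = 8.48 − 6.270 = 2.210 mg/L.
t_c = (1/1.166) ln[(1.56/0.394)(1 − 2.210×1.166/(0.394×32.03))] = 0.8576 × ln(3.151) = 0.9843 d.
D_c = (0.394/1.56) × 32.03 × e^(−0.394×0.9843) = 0.2526 × 32.03 × 0.6785 = 5.489 mg/L.
Minimum DO = 8.48 − 5.489 = 2.991 mg/L.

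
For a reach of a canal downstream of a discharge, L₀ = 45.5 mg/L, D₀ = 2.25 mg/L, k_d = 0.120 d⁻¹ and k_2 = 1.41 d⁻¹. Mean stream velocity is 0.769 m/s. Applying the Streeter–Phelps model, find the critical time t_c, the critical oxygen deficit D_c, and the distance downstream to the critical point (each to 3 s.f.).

t_c ≈ 1.32 d; D_c ≈ 3.30 mg/L; x_c ≈ 87.8 km

t_c = [1/(k_2−k_d)] ln[(k_2/k_d)(1 − D₀(k_2−k_d)/(k_d L₀))]
= [1/(1.41−0.120)] ln[(1.41/0.120)(1 − 2.25×1.290/(0.120×45.5))]
= (1/1.290) ln[11.75 × 0.4684] = 0.7752 × ln(5.504) = 0.7752 × 1.705 = 1.322 d.
L(t_c) = L₀ e^(−k_d t_c) = 45.5 × 0.8533 = 38.83 mg/L, and at the critical point k_2 D_c = k_d L, so D_c = (0.120/1.41) × 38.83 = 3.304 mg/L.
x_c = v t_c = 0.769 m/s × 1.322 d × 86400 s/d = 87840 m ≈ 87.8 km.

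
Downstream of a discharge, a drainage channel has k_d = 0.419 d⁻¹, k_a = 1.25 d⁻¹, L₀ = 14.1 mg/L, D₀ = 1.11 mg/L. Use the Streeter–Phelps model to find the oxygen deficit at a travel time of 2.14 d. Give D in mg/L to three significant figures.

k_d L₀/(k_a−k_d) = 0.419×14.1/(1.25−0.419) = 5.908/0.8310 = 7.109 mg/L.
e^(−k_d t) = e^(−0.419×2.140) = 0.4079; e^(−k_a t) = e^(−1.25×2.140) = 0.06891.
D = 7.109 × (0.4079 − 0.06891) + 1.11 × 0.06891 = 2.410 + 0.07649 = 2.487 mg/L.

D ≈ 2.49 mg/L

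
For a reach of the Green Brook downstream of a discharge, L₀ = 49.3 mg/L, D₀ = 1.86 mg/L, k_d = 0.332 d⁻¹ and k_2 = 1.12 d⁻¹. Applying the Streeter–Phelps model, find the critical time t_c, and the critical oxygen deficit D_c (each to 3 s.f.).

t_c ≈ 1.42 d; D_c ≈ 9.11 mg/L

t_c = [1/(k_2−k_d)] ln[(k_2/k_d)(1 − D₀(k_2−k_d)/(k_d L₀))]
= [1/(1.12−0.332)] ln[(1.12/0.332)(1 − 1.86×0.7880/(0.332×49.3))]
= (1/0.7880) ln[3.373 × 0.9105] = 1.269 × ln(3.071) = 1.269 × 1.122 = 1.424 d.
D_c = (k_d/k_2) L₀ e^(−k_d t_c) = (0.332/1.12) × 49.3 × e^(−0.332×1.424) = 0.2964 × 49.3 × 0.6233 = 9.108 mg/L.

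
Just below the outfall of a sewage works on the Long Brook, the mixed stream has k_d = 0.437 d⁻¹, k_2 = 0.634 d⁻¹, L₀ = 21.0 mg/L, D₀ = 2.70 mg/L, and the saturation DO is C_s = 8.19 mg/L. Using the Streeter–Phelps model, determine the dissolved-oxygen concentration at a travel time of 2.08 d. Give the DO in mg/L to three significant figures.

DO ≈ 1.16 mg/L

k_d L₀/(k_2−k_d) = 0.437×21.0/(0.634−0.437) = 9.177/0.1970 = 46.58 mg/L.
e^(−k_d t) = e^(−0.437×2.080) = 0.4029; e^(−k_2 t) = e^(−0.634×2.080) = 0.2675.
D = 46.58 × (0.4029 − 0.2675) + 2.70 × 0.2675 = 6.310 + 0.7222 = 7.033 mg/L.
DO = C_s − D = 8.19 − 7.033 = 1.157 mg/L.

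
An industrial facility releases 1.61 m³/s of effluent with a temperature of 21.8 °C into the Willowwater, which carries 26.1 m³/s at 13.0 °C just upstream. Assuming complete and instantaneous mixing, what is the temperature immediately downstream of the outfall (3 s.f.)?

13.5 °C

Flow-weighted mixing: C = (Q_r C_r + Q_w C_w)/(Q_r + Q_w)
= (26.1×13.0 + 1.61×21.8)/(26.1 + 1.61) = 374.4/27.71 = 13.51 °C.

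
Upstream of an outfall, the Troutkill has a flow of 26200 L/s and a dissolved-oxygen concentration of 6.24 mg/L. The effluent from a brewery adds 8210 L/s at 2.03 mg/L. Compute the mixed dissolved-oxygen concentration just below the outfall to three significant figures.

Flow-weighted mixing: C = (Q_r C_r + Q_w C_w)/(Q_r + Q_w)
= (26200×6.24 + 8210×2.03)/(26200 + 8210) = 180200/34410 = 5.236 mg/L.

5.24 mg/L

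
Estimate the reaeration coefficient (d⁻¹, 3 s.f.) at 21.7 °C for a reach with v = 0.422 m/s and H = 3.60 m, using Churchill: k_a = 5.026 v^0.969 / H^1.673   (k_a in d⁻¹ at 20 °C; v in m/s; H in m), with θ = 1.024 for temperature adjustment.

k_a(20) = 5.026 × 0.422^0.969 / 3.60^1.673 = 5.026 × 0.4334 / 8.525 = 0.2555 d⁻¹.
k_a(21.7) = 0.2555 × 1.024^(21.7−20) = 0.2555 × 1.041 = 0.2661 d⁻¹.

k_a ≈ 0.266 d⁻¹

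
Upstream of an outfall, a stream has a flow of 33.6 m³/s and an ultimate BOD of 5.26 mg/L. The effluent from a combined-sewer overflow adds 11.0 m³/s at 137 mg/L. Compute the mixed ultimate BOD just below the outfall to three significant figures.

37.8 mg/L

Flow-weighted mixing: C = (Q_r C_r + Q_w C_w)/(Q_r + Q_w)
= (33.6×5.26 + 11.0×137)/(33.6 + 11.0) = 1684/44.60 = 37.75 mg/L.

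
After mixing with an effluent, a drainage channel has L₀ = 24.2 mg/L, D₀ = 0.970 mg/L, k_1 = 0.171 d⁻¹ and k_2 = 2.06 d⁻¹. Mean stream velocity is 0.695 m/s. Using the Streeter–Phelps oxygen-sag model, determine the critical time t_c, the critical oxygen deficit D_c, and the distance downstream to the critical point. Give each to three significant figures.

At the critical point dD/dt = 0, so k_1 L₀ e^(−k_1 t) = k_2 D. Substituting D(t) from the Streeter–Phelps equation and solving for t gives
t_c = ln[(k_2/k_1)(1 − D₀(k_2−k_1)/(k_1 L₀))] / (k_2−k_1).
Here k_2−k_1 = 1.889 d⁻¹ and 1 − D₀(k_2−k_1)/(k_1 L₀) = 1 − 0.970×1.889/(0.171×24.2) = 0.5572, so
t_c = ln(12.05 × 0.5572) / 1.889 = 1.904 / 1.889 = 1.008 d.
D_c = (k_1/k_2) L₀ e^(−k_1 t_c) = (0.171/2.06) × 24.2 × e^(−0.171×1.008) = 0.08301 × 24.2 × 0.8417 = 1.691 mg/L.
x_c = v t_c = 0.695 m/s × 1.008 d × 86400 s/d = 60520 m ≈ 60.5 km.

t_c ≈ 1.01 d; D_c ≈ 1.69 mg/L; x_c ≈ 60.5 km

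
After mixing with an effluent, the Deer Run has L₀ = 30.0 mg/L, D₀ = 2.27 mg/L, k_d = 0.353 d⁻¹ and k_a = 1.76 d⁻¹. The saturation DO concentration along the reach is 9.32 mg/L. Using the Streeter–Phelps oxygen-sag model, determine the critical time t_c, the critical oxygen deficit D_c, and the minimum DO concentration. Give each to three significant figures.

t_c ≈ 0.887 d; D_c ≈ 4.40 mg/L; min DO ≈ 4.92 mg/L

t_c = [1/(k_a−k_d)] ln[(k_a/k_d)(1 − D₀(k_a−k_d)/(k_d L₀))]
= [1/(1.76−0.353)] ln[(1.76/0.353)(1 − 2.27×1.407/(0.353×30.0))]
= (1/1.407) ln[4.986 × 0.6984] = 0.7107 × ln(3.482) = 0.7107 × 1.248 = 0.8867 d.
D_c = (k_d/k_a) L₀ e^(−k_d t_c) = (0.353/1.76) × 30.0 × e^(−0.353×0.8867) = 0.2006 × 30.0 × 0.7312 = 4.400 mg/L.
Minimum DO = C_s − D_c = 9.32 − 4.400 = 4.920 mg/L.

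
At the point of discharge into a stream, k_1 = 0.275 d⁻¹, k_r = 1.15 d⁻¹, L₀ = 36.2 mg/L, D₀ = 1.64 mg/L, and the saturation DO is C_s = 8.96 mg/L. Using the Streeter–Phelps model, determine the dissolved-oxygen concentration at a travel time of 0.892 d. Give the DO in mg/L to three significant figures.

DO ≈ 3.55 mg/L

k_1 L₀/(k_r−k_1) = 0.275×36.2/(1.15−0.275) = 9.955/0.8750 = 11.38 mg/L.
e^(−k_1 t) = e^(−0.275×0.8920) = 0.7825; e^(−k_r t) = e^(−1.15×0.8920) = 0.3585.
D = 11.38 × (0.7825 − 0.3585) + 1.64 × 0.3585 = 4.823 + 0.5880 = 5.411 mg/L.
DO = C_s − D = 8.96 − 5.411 = 3.549 mg/L.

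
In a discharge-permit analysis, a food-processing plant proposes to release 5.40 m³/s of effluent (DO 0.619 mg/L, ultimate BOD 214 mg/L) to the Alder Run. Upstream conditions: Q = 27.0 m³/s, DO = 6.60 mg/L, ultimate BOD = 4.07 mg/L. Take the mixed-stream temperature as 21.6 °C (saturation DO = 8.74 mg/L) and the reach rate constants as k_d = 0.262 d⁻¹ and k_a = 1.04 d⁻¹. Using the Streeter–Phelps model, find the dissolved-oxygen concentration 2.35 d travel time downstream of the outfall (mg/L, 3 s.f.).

Mixed DO = (27.0×6.60 + 5.40×0.619)/(27.0+5.40) = 181.5/32.40 = 5.603 mg/L.
Mixed L₀ = (27.0×4.07 + 5.40×214)/(32.40) = 1265/32.40 = 39.06 mg/L.
Initial deficit D₀ = C_s − DO₀ = 8.74 − 5.603 = 3.137 mg/L.
D(2.35) = [0.262×39.06/(1.04−0.262)](e^(−0.262×2.35) − e^(−1.04×2.35)) + 3.137 e^(−1.04×2.35)
= 13.15 × (0.5403 − 0.08681) + 3.137 × 0.08681 = 6.237 mg/L.
DO = 8.74 − 6.237 = 2.503 mg/L.

DO ≈ 2.50 mg/L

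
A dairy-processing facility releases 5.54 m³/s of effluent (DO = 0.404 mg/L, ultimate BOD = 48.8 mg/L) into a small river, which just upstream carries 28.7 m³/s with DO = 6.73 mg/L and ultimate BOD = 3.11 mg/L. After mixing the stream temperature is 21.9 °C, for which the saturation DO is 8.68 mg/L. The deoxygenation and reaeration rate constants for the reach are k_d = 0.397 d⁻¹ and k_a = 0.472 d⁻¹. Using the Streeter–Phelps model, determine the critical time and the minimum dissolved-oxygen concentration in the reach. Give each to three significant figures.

Mixed DO = (28.7×6.73 + 5.54×0.404)/(28.7+5.54) = 195.4/34.24 = 5.706 mg/L.
Mixed L₀ = (28.7×3.11 + 5.54×48.8)/(34.24) = 359.6/34.24 = 10.50 mg/L.
Initial deficit D₀ = C_s − DO₀ = 8.68 − 5.706 = 2.974 mg/L.
t_c = (1/0.07500) ln[(0.472/0.397)(1 − 2.974×0.07500/(0.397×10.50))] = 13.33 × ln(1.125) = 1.574 d.
D_c = (0.397/0.472) × 10.50 × e^(−0.397×1.574) = 0.8411 × 10.50 × 0.5353 = 4.728 mg/L.
Minimum DO = 8.68 − 4.728 = 3.952 mg/L.

t_c ≈ 1.57 d; minimum DO ≈ 3.95 mg/L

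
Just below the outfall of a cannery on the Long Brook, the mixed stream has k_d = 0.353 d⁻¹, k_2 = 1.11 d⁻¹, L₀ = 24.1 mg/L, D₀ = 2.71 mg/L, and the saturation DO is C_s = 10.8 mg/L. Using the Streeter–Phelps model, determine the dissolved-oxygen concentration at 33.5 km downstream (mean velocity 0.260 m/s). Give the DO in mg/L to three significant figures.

Travel time t = x/v = 33.5 km / (0.260 m/s) = 33500 m / 0.260 m/s = 128800 s = 1.491 d.
k_d L₀/(k_2−k_d) = 0.353×24.1/(1.11−0.353) = 8.507/0.7570 = 11.24 mg/L.
e^(−k_d t) = e^(−0.353×1.491) = 0.5907; e^(−k_2 t) = e^(−1.11×1.491) = 0.1910.
D = 11.24 × (0.5907 − 0.1910) + 2.71 × 0.1910 = 4.492 + 0.5177 = 5.009 mg/L.
DO = C_s − D = 10.8 − 5.009 = 5.791 mg/L.

DO ≈ 5.79 mg/L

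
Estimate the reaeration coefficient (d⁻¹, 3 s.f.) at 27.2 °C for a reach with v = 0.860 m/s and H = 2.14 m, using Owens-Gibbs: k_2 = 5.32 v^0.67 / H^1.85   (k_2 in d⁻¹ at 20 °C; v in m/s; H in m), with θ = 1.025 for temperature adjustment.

k_2(20) = 5.32 × 0.860^0.67 / 2.14^1.85 = 5.32 × 0.9039 / 4.086 = 1.177 d⁻¹.
k_2(27.2) = 1.177 × 1.025^(27.2−20) = 1.177 × 1.195 = 1.406 d⁻¹.

k_2 ≈ 1.41 d⁻¹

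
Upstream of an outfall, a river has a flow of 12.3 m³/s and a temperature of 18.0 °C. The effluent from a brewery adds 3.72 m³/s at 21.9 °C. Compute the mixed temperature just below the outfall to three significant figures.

18.9 °C

Flow-weighted mixing: C = (Q_r C_r + Q_w C_w)/(Q_r + Q_w)
= (12.3×18.0 + 3.72×21.9)/(12.3 + 3.72) = 302.9/16.02 = 18.91 °C.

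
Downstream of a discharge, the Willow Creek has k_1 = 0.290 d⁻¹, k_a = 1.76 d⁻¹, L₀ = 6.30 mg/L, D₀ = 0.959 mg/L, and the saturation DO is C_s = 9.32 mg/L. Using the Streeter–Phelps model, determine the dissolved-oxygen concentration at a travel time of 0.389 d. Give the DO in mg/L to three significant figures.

DO ≈ 8.35 mg/L

k_1 L₀/(k_a−k_1) = 0.290×6.30/(1.76−0.290) = 1.827/1.470 = 1.243 mg/L.
e^(−k_1 t) = e^(−0.290×0.3890) = 0.8933; e^(−k_a t) = e^(−1.76×0.3890) = 0.5043.
D = 1.243 × (0.8933 − 0.5043) + 0.959 × 0.5043 = 0.4835 + 0.4836 = 0.9671 mg/L.
DO = C_s − D = 9.32 − 0.9671 = 8.353 mg/L.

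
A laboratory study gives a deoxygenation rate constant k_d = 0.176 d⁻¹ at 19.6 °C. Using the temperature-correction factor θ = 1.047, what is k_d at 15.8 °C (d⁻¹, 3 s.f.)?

k_d(T₂) = k_d(T₁) · θ^(T₂−T₁) = 0.176 × 1.047^(15.8−19.6)
= 0.176 × 1.047^-3.80 = 0.176 × 0.8399 = 0.1478 d⁻¹.

k_d ≈ 0.148 d⁻¹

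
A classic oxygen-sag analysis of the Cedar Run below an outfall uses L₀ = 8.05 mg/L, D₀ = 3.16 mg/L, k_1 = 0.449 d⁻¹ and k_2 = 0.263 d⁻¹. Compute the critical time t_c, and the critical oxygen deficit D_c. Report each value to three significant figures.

t_c ≈ 2.07 d; D_c ≈ 5.44 mg/L

With k_2/k_1 = 0.5857 and 1 − D₀(k_2−k_1)/(k_1 L₀) = 1.163,
t_c = ln(0.5857 × 1.163) / (0.263 − 0.449) = ln(0.6810) / -0.1860 = -0.3842/-0.1860 = 2.066 d.
L(t_c) = L₀ e^(−k_1 t_c) = 8.05 × 0.3956 = 3.184 mg/L, and at the critical point k_2 D_c = k_1 L, so D_c = (0.449/0.263) × 3.184 = 5.436 mg/L.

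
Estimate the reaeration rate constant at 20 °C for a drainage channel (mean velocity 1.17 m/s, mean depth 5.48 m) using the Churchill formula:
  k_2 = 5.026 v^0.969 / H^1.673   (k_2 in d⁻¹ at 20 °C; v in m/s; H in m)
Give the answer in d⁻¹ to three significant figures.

k_2 ≈ 0.340 d⁻¹

k_2 = 5.026 × 1.17^0.969 / 5.48^1.673 = 5.026 × 1.164 / 17.22 = 0.3399 d⁻¹.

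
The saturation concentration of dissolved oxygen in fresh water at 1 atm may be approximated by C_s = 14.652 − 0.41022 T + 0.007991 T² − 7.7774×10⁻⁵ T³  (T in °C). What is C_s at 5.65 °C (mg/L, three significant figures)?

C_s ≈ 12.6 mg/L

C_s = 14.652 − 0.41022×5.65 + 0.007991×5.65² − 7.7774×10⁻⁵×5.65³ = 12.58 mg/L.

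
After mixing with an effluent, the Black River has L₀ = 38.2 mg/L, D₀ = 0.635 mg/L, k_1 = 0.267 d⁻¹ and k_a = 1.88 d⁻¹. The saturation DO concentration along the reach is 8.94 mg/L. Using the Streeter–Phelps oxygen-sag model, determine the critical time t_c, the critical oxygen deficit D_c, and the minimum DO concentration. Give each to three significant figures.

t_c ≈ 1.14 d; D_c ≈ 4.00 mg/L; min DO ≈ 4.94 mg/L

With k_a/k_1 = 7.041 and 1 − D₀(k_a−k_1)/(k_1 L₀) = 0.8996,
t_c = ln(7.041 × 0.8996) / (1.88 − 0.267) = ln(6.334) / 1.613 = 1.846/1.613 = 1.144 d.
D_c = (k_1/k_a) L₀ e^(−k_1 t_c) = (0.267/1.88) × 38.2 × e^(−0.267×1.144) = 0.1420 × 38.2 × 0.7367 = 3.997 mg/L.
Minimum DO = C_s − D_c = 8.94 − 3.997 = 4.943 mg/L.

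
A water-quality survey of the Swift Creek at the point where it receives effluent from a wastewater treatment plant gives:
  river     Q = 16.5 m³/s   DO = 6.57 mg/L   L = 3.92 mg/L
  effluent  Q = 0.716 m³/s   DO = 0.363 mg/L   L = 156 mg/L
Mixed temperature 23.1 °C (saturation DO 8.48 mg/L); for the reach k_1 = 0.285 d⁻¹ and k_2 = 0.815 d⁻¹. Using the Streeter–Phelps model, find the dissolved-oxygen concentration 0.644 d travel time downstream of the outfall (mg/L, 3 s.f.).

Mixed DO = (16.5×6.57 + 0.716×0.363)/(16.5+0.716) = 108.7/17.22 = 6.312 mg/L.
Mixed L₀ = (16.5×3.92 + 0.716×156)/(17.22) = 176.4/17.22 = 10.24 mg/L.
Initial deficit D₀ = C_s − DO₀ = 8.48 − 6.312 = 2.168 mg/L.
D(0.644) = [0.285×10.24/(0.815−0.285)](e^(−0.285×0.644) − e^(−0.815×0.644)) + 2.168 e^(−0.815×0.644)
= 5.509 × (0.8323 − 0.5916) + 2.168 × 0.5916 = 2.609 mg/L.
DO = 8.48 − 2.609 = 5.871 mg/L.

DO ≈ 5.87 mg/L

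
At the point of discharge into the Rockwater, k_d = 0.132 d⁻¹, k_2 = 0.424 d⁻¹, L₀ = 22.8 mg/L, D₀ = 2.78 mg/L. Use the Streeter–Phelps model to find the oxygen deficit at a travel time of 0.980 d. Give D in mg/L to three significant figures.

k_d L₀/(k_2−k_d) = 0.132×22.8/(0.424−0.132) = 3.010/0.2920 = 10.31 mg/L.
e^(−k_d t) = e^(−0.132×0.9800) = 0.8787; e^(−k_2 t) = e^(−0.424×0.9800) = 0.6600.
D = 10.31 × (0.8787 − 0.6600) + 2.78 × 0.6600 = 2.254 + 1.835 = 4.088 mg/L.

D ≈ 4.09 mg/L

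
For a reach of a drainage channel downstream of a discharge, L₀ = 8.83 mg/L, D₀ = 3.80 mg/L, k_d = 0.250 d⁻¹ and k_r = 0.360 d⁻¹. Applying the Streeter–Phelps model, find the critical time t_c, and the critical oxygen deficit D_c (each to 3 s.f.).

t_c ≈ 1.41 d; D_c ≈ 4.31 mg/L

t_c = [1/(k_r−k_d)] ln[(k_r/k_d)(1 − D₀(k_r−k_d)/(k_d L₀))]
= [1/(0.360−0.250)] ln[(0.360/0.250)(1 − 3.80×0.1100/(0.250×8.83))]
= (1/0.1100) ln[1.440 × 0.8106] = 9.091 × ln(1.167) = 9.091 × 0.1547 = 1.407 d.
D_c = (k_d/k_r) L₀ e^(−k_d t_c) = (0.250/0.360) × 8.83 × e^(−0.250×1.407) = 0.6944 × 8.83 × 0.7035 = 4.314 mg/L.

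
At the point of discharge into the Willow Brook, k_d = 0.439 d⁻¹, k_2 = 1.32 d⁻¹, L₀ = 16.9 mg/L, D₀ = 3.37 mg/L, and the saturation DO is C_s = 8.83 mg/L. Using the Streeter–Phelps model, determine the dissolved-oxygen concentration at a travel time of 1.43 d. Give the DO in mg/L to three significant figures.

DO ≈ 5.10 mg/L

k_d L₀/(k_2−k_d) = 0.439×16.9/(1.32−0.439) = 7.419/0.8810 = 8.421 mg/L.
e^(−k_d t) = e^(−0.439×1.430) = 0.5338; e^(−k_2 t) = e^(−1.32×1.430) = 0.1514.
D = 8.421 × (0.5338 − 0.1514) + 3.37 × 0.1514 = 3.220 + 0.5103 = 3.730 mg/L.
DO = C_s − D = 8.83 − 3.730 = 5.100 mg/L.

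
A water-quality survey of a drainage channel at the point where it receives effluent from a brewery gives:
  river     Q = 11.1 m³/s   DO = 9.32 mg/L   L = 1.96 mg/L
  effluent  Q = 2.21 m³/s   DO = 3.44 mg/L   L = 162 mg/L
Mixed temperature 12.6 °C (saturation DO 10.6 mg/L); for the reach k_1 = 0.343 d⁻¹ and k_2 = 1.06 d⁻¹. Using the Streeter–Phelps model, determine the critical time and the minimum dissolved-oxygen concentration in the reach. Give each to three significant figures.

t_c ≈ 1.32 d; minimum DO ≈ 4.73 mg/L

Mixed DO = (11.1×9.32 + 2.21×3.44)/(11.1+2.21) = 111.1/13.31 = 8.344 mg/L.
Mixed L₀ = (11.1×1.96 + 2.21×162)/(13.31) = 379.8/13.31 = 28.53 mg/L.
Initial deficit D₀ = C_s − DO₀ = 10.6 − 8.344 = 2.256 mg/L.
t_c = (1/0.7170) ln[(1.06/0.343)(1 − 2.256×0.7170/(0.343×28.53))] = 1.395 × ln(2.580) = 1.322 d.
D_c = (0.343/1.06) × 28.53 × e^(−0.343×1.322) = 0.3236 × 28.53 × 0.6355 = 5.868 mg/L.
Minimum DO = 10.6 − 5.868 = 4.732 mg/L.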